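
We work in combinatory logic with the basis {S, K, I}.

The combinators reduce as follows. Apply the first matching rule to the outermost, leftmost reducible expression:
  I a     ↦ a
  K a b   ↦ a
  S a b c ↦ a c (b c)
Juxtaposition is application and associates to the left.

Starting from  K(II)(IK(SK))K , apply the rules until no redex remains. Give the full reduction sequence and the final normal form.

  start: K(II)(IK(SK))K
  step 1: IIK
  step 2: IK
  step 3: K

Answer: normal form = K  (in 3 steps)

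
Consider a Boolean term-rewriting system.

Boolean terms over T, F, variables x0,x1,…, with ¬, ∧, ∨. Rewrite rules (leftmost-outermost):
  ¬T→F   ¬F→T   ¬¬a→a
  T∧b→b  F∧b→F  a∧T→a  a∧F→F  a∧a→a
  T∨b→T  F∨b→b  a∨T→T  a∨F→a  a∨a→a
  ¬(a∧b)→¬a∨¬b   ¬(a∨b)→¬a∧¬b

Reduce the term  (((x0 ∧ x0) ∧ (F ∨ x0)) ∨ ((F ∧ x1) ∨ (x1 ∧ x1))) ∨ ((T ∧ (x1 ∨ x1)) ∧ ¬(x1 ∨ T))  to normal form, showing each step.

  start: (((x0 ∧ x0) ∧ (F ∨ x0)) ∨ ((F ∧ x1) ∨ (x1 ∧ x1))) ∨ ((T ∧ (x1 ∨ x1)) ∧ ¬(x1 ∨ T))
  →1  ((x0 ∧ (F ∨ x0)) ∨ ((F ∧ x1) ∨ (x1 ∧ x1))) ∨ ((T ∧ (x1 ∨ x1)) ∧ ¬(x1 ∨ T))
  →2  ((x0 ∧ x0) ∨ ((F ∧ x1) ∨ (x1 ∧ x1))) ∨ ((T ∧ (x1 ∨ x1)) ∧ ¬(x1 ∨ T))
  →3  (x0 ∨ ((F ∧ x1) ∨ (x1 ∧ x1))) ∨ ((T ∧ (x1 ∨ x1)) ∧ ¬(x1 ∨ T))
  →4  (x0 ∨ (F ∨ (x1 ∧ x1))) ∨ ((T ∧ (x1 ∨ x1)) ∧ ¬(x1 ∨ T))
  →5  (x0 ∨ (x1 ∧ x1)) ∨ ((T ∧ (x1 ∨ x1)) ∧ ¬(x1 ∨ T))
  →6  (x0 ∨ x1) ∨ ((T ∧ (x1 ∨ x1)) ∧ ¬(x1 ∨ T))
  →7  (x0 ∨ x1) ∨ ((x1 ∨ x1) ∧ ¬(x1 ∨ T))
  →8  (x0 ∨ x1) ∨ (x1 ∧ ¬(x1 ∨ T))
  →9  (x0 ∨ x1) ∨ (x1 ∧ (¬x1 ∧ ¬T))
  →10  (x0 ∨ x1) ∨ (x1 ∧ (¬x1 ∧ F))
  →11  (x0 ∨ x1) ∨ (x1 ∧ F)
  →12  (x0 ∨ x1) ∨ F
  →13  x0 ∨ x1

Answer: normal form = x0 ∨ x1  (in 13 steps)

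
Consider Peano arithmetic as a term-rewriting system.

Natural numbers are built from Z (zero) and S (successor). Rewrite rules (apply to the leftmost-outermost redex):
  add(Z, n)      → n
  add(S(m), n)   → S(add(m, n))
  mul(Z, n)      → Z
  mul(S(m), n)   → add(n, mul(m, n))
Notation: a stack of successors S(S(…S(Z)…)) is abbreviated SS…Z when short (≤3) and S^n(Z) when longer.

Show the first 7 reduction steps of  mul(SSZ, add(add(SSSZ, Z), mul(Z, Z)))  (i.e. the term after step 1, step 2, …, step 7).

Answer: after 7 steps: S(S(add(add(add(SZ, Z), mul(Z, Z)), mul(SZ, add(add(SSSZ, Z), mul(Z, Z))))))

Working:
  start: mul(SSZ, add(add(SSSZ, Z), mul(Z, Z)))
  →1  add(add(add(SSSZ, Z), mul(Z, Z)), mul(SZ, add(add(SSSZ, Z), mul(Z, Z))))
  →2  add(add(S(add(SSZ, Z)), mul(Z, Z)), mul(SZ, add(add(SSSZ, Z), mul(Z, Z))))
  →3  add(S(add(add(SSZ, Z), mul(Z, Z))), mul(SZ, add(add(SSSZ, Z), mul(Z, Z))))
  →4  S(add(add(add(SSZ, Z), mul(Z, Z)), mul(SZ, add(add(SSSZ, Z), mul(Z, Z)))))
  →5  S(add(add(S(add(SZ, Z)), mul(Z, Z)), mul(SZ, add(add(SSSZ, Z), mul(Z, Z)))))
  →6  S(add(S(add(add(SZ, Z), mul(Z, Z))), mul(SZ, add(add(SSSZ, Z), mul(Z, Z)))))
  →7  S(S(add(add(add(SZ, Z), mul(Z, Z)), mul(SZ, add(add(SSSZ, Z), mul(Z, Z))))))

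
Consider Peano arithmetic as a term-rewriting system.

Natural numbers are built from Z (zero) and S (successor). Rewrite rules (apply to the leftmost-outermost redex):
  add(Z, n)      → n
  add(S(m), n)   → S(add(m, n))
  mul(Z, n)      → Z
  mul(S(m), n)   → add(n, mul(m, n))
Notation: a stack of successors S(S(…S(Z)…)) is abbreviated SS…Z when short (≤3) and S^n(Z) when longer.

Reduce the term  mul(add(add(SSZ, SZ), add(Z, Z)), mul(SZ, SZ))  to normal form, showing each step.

Answer: normal form = SSSZ  (in 30 steps)

Derivation:
  start: mul(add(add(SSZ, SZ), add(Z, Z)), mul(SZ, SZ))
  step 1: mul(add(S(add(SZ, SZ)), add(Z, Z)), mul(SZ, SZ))
  step 2: mul(S(add(add(SZ, SZ), add(Z, Z))), mul(SZ, SZ))
  step 3: add(mul(SZ, SZ), mul(add(add(SZ, SZ), add(Z, Z)), mul(SZ, SZ)))
  step 4: add(add(SZ, mul(Z, SZ)), mul(add(add(SZ, SZ), add(Z, Z)), mul(SZ, SZ)))
  step 5: add(S(add(Z, mul(Z, SZ))), mul(add(add(SZ, SZ), add(Z, Z)), mul(SZ, SZ)))
  step 6: S(add(add(Z, mul(Z, SZ)), mul(add(add(SZ, SZ), add(Z, Z)), mul(SZ, SZ))))
  step 7: S(add(mul(Z, SZ), mul(add(add(SZ, SZ), add(Z, Z)), mul(SZ, SZ))))
  step 8: S(add(Z, mul(add(add(SZ, SZ), add(Z, Z)), mul(SZ, SZ))))
  step 9: S(mul(add(add(SZ, SZ), add(Z, Z)), mul(SZ, SZ)))
  step 10: S(mul(add(S(add(Z, SZ)), add(Z, Z)), mul(SZ, SZ)))
  step 11: S(mul(S(add(add(Z, SZ), add(Z, Z))), mul(SZ, SZ)))
  step 12: S(add(mul(SZ, SZ), mul(add(add(Z, SZ), add(Z, Z)), mul(SZ, SZ))))
  step 13: S(add(add(SZ, mul(Z, SZ)), mul(add(add(Z, SZ), add(Z, Z)), mul(SZ, SZ))))
  step 14: S(add(S(add(Z, mul(Z, SZ))), mul(add(add(Z, SZ), add(Z, Z)), mul(SZ, SZ))))
  step 15: S(S(add(add(Z, mul(Z, SZ)), mul(add(add(Z, SZ), add(Z, Z)), mul(SZ, SZ)))))
  step 16: S(S(add(mul(Z, SZ), mul(add(add(Z, SZ), add(Z, Z)), mul(SZ, SZ)))))
  step 17: S(S(add(Z, mul(add(add(Z, SZ), add(Z, Z)), mul(SZ, SZ)))))
  step 18: S(S(mul(add(add(Z, SZ), add(Z, Z)), mul(SZ, SZ))))
  step 19: S(S(mul(add(SZ, add(Z, Z)), mul(SZ, SZ))))
  step 20: S(S(mul(S(add(Z, add(Z, Z))), mul(SZ, SZ))))
  step 21: S(S(add(mul(SZ, SZ), mul(add(Z, add(Z, Z)), mul(SZ, SZ)))))
  step 22: S(S(add(add(SZ, mul(Z, SZ)), mul(add(Z, add(Z, Z)), mul(SZ, SZ)))))
  step 23: S(S(add(S(add(Z, mul(Z, SZ))), mul(add(Z, add(Z, Z)), mul(SZ, SZ)))))
  step 24: S(S(S(add(add(Z, mul(Z, SZ)), mul(add(Z, add(Z, Z)), mul(SZ, SZ))))))
  step 25: S(S(S(add(mul(Z, SZ), mul(add(Z, add(Z, Z)), mul(SZ, SZ))))))
  step 26: S(S(S(add(Z, mul(add(Z, add(Z, Z)), mul(SZ, SZ))))))
  step 27: S(S(S(mul(add(Z, add(Z, Z)), mul(SZ, SZ)))))
  step 28: S(S(S(mul(add(Z, Z), mul(SZ, SZ)))))
  step 29: S(S(S(mul(Z, mul(SZ, SZ)))))
  step 30: SSSZ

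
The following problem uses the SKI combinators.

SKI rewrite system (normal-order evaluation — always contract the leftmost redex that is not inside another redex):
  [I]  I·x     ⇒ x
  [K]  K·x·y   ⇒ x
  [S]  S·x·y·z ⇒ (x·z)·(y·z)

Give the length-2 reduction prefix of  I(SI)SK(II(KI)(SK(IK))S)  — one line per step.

Answer: after 2 steps: IK(SK)(II(KI)(SK(IK))S)

Working:
  start: I(SI)SK(II(KI)(SK(IK))S)
  step 1: SISK(II(KI)(SK(IK))S)
  step 2: IK(SK)(II(KI)(SK(IK))S)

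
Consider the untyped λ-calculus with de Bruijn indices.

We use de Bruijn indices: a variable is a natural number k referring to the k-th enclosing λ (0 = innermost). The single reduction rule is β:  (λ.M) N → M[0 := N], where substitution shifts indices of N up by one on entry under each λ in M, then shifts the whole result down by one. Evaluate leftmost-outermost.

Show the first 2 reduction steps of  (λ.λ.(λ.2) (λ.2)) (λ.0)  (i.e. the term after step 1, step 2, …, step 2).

Answer: after 2 steps: λ.λ.0

Reduction:
  start: (λ.λ.(λ.2) (λ.2)) (λ.0)
  →1  λ.(λ.λ.0) (λ.λ.0)
  →2  λ.λ.0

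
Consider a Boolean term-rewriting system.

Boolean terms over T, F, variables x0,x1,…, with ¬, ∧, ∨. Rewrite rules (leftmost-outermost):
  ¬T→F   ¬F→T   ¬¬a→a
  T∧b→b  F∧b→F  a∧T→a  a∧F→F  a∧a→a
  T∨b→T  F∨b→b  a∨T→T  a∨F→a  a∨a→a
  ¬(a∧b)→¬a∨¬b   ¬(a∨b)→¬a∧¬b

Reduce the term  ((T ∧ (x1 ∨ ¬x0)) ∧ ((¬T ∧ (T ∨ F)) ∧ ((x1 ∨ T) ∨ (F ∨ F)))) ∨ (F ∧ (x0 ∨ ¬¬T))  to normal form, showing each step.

Answer: normal form = F  (in 7 steps)

Derivation:
  start: ((T ∧ (x1 ∨ ¬x0)) ∧ ((¬T ∧ (T ∨ F)) ∧ ((x1 ∨ T) ∨ (F ∨ F)))) ∨ (F ∧ (x0 ∨ ¬¬T))
  step 1: ((x1 ∨ ¬x0) ∧ ((¬T ∧ (T ∨ F)) ∧ ((x1 ∨ T) ∨ (F ∨ F)))) ∨ (F ∧ (x0 ∨ ¬¬T))
  step 2: ((x1 ∨ ¬x0) ∧ ((F ∧ (T ∨ F)) ∧ ((x1 ∨ T) ∨ (F ∨ F)))) ∨ (F ∧ (x0 ∨ ¬¬T))
  step 3: ((x1 ∨ ¬x0) ∧ (F ∧ ((x1 ∨ T) ∨ (F ∨ F)))) ∨ (F ∧ (x0 ∨ ¬¬T))
  step 4: ((x1 ∨ ¬x0) ∧ F) ∨ (F ∧ (x0 ∨ ¬¬T))
  step 5: F ∨ (F ∧ (x0 ∨ ¬¬T))
  step 6: F ∧ (x0 ∨ ¬¬T)
  step 7: F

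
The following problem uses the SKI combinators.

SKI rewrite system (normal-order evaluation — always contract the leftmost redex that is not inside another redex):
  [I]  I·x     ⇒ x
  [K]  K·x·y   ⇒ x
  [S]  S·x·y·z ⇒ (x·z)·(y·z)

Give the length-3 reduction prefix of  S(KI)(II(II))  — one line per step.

  start: S(KI)(II(II))
  step 1: S(KI)(I(II))
  step 2: S(KI)(II)
  step 3: S(KI)I

Answer: after 3 steps: S(KI)I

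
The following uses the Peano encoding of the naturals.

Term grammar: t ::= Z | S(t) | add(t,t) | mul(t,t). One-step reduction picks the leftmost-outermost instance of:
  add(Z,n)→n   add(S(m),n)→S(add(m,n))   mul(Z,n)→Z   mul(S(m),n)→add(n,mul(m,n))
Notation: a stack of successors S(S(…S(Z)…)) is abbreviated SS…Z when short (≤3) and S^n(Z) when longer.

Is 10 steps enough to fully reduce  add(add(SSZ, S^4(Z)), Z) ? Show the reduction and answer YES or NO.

  start: add(add(SSZ, S^4(Z)), Z)
  step 1: add(S(add(SZ, S^4(Z))), Z)
  step 2: S(add(add(SZ, S^4(Z)), Z))
  step 3: S(add(S(add(Z, S^4(Z))), Z))
  step 4: S(S(add(add(Z, S^4(Z)), Z)))
  step 5: S(S(add(S^4(Z), Z)))
  step 6: S(S(S(add(SSSZ, Z))))
  step 7: S(S(S(S(add(SSZ, Z)))))
  step 8: S(S(S(S(S(add(SZ, Z))))))
  step 9: S(S(S(S(S(S(add(Z, Z)))))))
  step 10: S^6(Z)

Answer: YES — reaches normal form S^6(Z) in 10 ≤ 10 steps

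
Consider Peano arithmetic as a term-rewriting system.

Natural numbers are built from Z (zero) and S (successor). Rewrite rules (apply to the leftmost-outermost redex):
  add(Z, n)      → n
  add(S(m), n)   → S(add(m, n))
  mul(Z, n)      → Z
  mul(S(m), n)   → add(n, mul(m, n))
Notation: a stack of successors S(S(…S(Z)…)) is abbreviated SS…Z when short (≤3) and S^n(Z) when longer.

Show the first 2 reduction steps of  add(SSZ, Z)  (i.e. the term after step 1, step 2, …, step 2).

  start: add(SSZ, Z)
  step 1: S(add(SZ, Z))
  step 2: S(S(add(Z, Z)))

Answer: after 2 steps: S(S(add(Z, Z)))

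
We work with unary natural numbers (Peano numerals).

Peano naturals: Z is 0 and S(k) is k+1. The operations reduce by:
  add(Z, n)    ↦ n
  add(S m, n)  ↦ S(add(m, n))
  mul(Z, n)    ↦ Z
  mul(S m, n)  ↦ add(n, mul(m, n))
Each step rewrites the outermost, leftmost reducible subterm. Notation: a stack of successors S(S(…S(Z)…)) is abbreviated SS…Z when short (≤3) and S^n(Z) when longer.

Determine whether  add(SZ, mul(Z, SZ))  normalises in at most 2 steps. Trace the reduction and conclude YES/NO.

Answer: NO — after 2 steps the term is S(mul(Z, SZ)), not yet normal

Working:
  start: add(SZ, mul(Z, SZ))
  →1  S(add(Z, mul(Z, SZ)))
  →2  S(mul(Z, SZ))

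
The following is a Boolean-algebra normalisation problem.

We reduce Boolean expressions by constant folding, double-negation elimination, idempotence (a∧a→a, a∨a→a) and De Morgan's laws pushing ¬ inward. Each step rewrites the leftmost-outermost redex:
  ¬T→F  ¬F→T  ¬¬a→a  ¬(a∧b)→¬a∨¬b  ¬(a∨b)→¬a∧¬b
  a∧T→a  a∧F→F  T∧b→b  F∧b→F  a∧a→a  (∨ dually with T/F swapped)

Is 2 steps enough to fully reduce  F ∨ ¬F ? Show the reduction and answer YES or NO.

Answer: YES — reaches normal form T in 2 ≤ 2 steps

Working:
  start: F ∨ ¬F
  →1  ¬F
  →2  T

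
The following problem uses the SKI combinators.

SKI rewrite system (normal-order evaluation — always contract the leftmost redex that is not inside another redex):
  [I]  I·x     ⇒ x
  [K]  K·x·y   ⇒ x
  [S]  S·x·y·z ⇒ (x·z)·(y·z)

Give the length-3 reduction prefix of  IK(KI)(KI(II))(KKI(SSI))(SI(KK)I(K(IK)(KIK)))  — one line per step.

  start: IK(KI)(KI(II))(KKI(SSI))(SI(KK)I(K(IK)(KIK)))
  step 1: K(KI)(KI(II))(KKI(SSI))(SI(KK)I(K(IK)(KIK)))
  step 2: KI(KKI(SSI))(SI(KK)I(K(IK)(KIK)))
  step 3: I(SI(KK)I(K(IK)(KIK)))

Answer: after 3 steps: I(SI(KK)I(K(IK)(KIK)))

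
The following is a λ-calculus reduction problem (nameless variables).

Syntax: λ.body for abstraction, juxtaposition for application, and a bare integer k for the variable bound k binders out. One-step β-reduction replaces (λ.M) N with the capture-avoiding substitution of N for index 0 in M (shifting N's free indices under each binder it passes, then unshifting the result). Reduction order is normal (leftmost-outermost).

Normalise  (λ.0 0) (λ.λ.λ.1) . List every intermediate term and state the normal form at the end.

  start: (λ.0 0) (λ.λ.λ.1)
  →1  (λ.λ.λ.1) (λ.λ.λ.1)
  →2  λ.λ.1

Answer: normal form = λ.λ.1  (in 2 steps)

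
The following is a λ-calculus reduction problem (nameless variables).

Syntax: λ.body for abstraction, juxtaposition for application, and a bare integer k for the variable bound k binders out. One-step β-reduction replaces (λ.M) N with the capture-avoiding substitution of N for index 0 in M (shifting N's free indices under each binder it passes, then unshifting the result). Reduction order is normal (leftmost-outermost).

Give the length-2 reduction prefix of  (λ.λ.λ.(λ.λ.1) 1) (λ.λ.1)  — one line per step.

Answer: after 2 steps: λ.λ.λ.2

Working:
  start: (λ.λ.λ.(λ.λ.1) 1) (λ.λ.1)
  step 1: λ.λ.(λ.λ.1) 1
  step 2: λ.λ.λ.2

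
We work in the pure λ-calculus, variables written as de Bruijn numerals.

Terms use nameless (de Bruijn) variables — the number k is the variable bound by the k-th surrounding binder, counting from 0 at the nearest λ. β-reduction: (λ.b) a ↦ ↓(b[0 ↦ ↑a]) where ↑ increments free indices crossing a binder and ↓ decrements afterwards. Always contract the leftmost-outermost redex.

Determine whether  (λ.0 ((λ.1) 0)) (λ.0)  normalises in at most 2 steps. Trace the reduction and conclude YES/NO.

Answer: NO — after 2 steps the term is (λ.λ.0) (λ.0), not yet normal

Derivation:
  start: (λ.0 ((λ.1) 0)) (λ.0)
  step 1: (λ.0) ((λ.λ.0) (λ.0))
  step 2: (λ.λ.0) (λ.0)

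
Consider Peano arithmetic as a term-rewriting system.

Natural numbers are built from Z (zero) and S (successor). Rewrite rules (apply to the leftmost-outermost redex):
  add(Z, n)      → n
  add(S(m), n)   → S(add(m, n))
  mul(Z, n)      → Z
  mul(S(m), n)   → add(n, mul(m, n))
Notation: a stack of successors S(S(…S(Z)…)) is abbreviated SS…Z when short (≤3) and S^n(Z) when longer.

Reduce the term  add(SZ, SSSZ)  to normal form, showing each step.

  start: add(SZ, SSSZ)
  [1] S(add(Z, SSSZ))
  [2] S^4(Z)

Answer: normal form = S^4(Z)  (in 2 steps)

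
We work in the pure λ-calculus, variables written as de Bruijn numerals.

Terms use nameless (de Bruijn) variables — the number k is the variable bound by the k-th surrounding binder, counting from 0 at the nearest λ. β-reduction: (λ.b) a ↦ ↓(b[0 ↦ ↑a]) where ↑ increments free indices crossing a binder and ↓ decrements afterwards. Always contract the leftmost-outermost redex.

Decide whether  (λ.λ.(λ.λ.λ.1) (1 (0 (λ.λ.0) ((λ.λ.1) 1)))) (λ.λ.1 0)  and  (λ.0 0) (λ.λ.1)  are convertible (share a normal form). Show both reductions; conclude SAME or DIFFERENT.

Term A:
  start: (λ.λ.(λ.λ.λ.1) (1 (0 (λ.λ.0) ((λ.λ.1) 1)))) (λ.λ.1 0)
  [1] λ.(λ.λ.λ.1) ((λ.λ.1 0) (0 (λ.λ.0) ((λ.λ.1) (λ.λ.1 0))))
  [2] λ.λ.λ.1

Term B:
  start: (λ.0 0) (λ.λ.1)
  [1] (λ.λ.1) (λ.λ.1)
  [2] λ.λ.λ.1

Answer: SAME — A ⇓ λ.λ.λ.1, B ⇓ λ.λ.λ.1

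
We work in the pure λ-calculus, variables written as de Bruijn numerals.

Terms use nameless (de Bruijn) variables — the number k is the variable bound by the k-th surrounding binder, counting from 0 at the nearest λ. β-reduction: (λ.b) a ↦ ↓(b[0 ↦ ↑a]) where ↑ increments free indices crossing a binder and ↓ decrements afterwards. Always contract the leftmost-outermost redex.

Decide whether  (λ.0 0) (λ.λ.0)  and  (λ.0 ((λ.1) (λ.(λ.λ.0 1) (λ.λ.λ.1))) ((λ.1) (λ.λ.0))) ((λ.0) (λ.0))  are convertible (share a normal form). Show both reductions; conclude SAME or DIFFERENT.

Answer: SAME — A ⇓ λ.0, B ⇓ λ.0

Derivation:
Term A:
  start: (λ.0 0) (λ.λ.0)
  →1  (λ.λ.0) (λ.λ.0)
  →2  λ.0

Term B:
  start: (λ.0 ((λ.1) (λ.(λ.λ.0 1) (λ.λ.λ.1))) ((λ.1) (λ.λ.0))) ((λ.0) (λ.0))
  →1  (λ.0) (λ.0) ((λ.(λ.0) (λ.0)) (λ.(λ.λ.0 1) (λ.λ.λ.1))) ((λ.(λ.0) (λ.0)) (λ.λ.0))
  →2  (λ.0) ((λ.(λ.0) (λ.0)) (λ.(λ.λ.0 1) (λ.λ.λ.1))) ((λ.(λ.0) (λ.0)) (λ.λ.0))
  →3  (λ.(λ.0) (λ.0)) (λ.(λ.λ.0 1) (λ.λ.λ.1)) ((λ.(λ.0) (λ.0)) (λ.λ.0))
  →4  (λ.0) (λ.0) ((λ.(λ.0) (λ.0)) (λ.λ.0))
  →5  (λ.0) ((λ.(λ.0) (λ.0)) (λ.λ.0))
  →6  (λ.(λ.0) (λ.0)) (λ.λ.0)
  →7  (λ.0) (λ.0)
  →8  λ.0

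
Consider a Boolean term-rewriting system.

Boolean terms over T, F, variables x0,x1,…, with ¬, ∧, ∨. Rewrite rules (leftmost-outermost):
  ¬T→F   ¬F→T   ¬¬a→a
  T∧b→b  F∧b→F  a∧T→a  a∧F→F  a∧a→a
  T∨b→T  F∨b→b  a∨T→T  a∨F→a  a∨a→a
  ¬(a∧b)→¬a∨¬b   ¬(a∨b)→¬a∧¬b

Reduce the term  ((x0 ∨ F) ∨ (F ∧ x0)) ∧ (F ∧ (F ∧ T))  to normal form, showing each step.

Answer: normal form = F  (in 5 steps)

Derivation:
  start: ((x0 ∨ F) ∨ (F ∧ x0)) ∧ (F ∧ (F ∧ T))
  →1  (x0 ∨ (F ∧ x0)) ∧ (F ∧ (F ∧ T))
  →2  (x0 ∨ F) ∧ (F ∧ (F ∧ T))
  →3  x0 ∧ (F ∧ (F ∧ T))
  →4  x0 ∧ F
  →5  F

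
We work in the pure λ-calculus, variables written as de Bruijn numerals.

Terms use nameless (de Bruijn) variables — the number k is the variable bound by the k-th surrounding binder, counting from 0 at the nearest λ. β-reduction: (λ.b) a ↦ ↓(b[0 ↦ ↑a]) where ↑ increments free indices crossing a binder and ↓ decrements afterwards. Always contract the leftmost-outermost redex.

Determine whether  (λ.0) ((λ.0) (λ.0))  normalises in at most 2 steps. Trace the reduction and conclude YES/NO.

  start: (λ.0) ((λ.0) (λ.0))
  →1  (λ.0) (λ.0)
  →2  λ.0

Answer: YES — reaches normal form λ.0 in 2 ≤ 2 steps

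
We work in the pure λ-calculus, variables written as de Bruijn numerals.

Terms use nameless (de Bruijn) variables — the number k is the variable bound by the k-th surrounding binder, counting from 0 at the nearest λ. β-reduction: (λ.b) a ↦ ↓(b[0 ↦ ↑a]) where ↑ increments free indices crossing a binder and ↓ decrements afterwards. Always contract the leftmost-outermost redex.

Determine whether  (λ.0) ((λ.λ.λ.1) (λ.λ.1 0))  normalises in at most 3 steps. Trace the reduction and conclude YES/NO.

Answer: YES — reaches normal form λ.λ.1 in 2 ≤ 3 steps

Derivation:
  start: (λ.0) ((λ.λ.λ.1) (λ.λ.1 0))
  [1] (λ.λ.λ.1) (λ.λ.1 0)
  [2] λ.λ.1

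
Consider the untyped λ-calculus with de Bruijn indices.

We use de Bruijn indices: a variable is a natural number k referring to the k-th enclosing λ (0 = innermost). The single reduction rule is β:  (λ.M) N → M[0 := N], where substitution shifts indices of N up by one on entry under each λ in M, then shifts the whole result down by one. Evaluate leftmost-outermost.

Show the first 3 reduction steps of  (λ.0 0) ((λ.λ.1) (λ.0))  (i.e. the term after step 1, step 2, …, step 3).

  start: (λ.0 0) ((λ.λ.1) (λ.0))
  step 1: (λ.λ.1) (λ.0) ((λ.λ.1) (λ.0))
  step 2: (λ.λ.0) ((λ.λ.1) (λ.0))
  step 3: λ.0

Answer: after 3 steps: λ.0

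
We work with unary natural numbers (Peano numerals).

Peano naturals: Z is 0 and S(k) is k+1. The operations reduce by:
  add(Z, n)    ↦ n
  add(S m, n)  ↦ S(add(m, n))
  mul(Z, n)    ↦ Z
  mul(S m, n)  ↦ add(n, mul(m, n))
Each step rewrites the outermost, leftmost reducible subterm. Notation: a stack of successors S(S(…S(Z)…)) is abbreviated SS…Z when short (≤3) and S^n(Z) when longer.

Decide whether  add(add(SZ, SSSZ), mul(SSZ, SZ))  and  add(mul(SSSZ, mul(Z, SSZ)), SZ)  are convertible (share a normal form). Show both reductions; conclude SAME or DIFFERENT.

Term A:
  start: add(add(SZ, SSSZ), mul(SSZ, SZ))
  step 1: add(S(add(Z, SSSZ)), mul(SSZ, SZ))
  step 2: S(add(add(Z, SSSZ), mul(SSZ, SZ)))
  step 3: S(add(SSSZ, mul(SSZ, SZ)))
  step 4: S(S(add(SSZ, mul(SSZ, SZ))))
  step 5: S(S(S(add(SZ, mul(SSZ, SZ)))))
  step 6: S(S(S(S(add(Z, mul(SSZ, SZ))))))
  step 7: S(S(S(S(mul(SSZ, SZ)))))
  step 8: S(S(S(S(add(SZ, mul(SZ, SZ))))))
  step 9: S(S(S(S(S(add(Z, mul(SZ, SZ)))))))
  step 10: S(S(S(S(S(mul(SZ, SZ))))))
  step 11: S(S(S(S(S(add(SZ, mul(Z, SZ)))))))
  step 12: S(S(S(S(S(S(add(Z, mul(Z, SZ))))))))
  step 13: S(S(S(S(S(S(mul(Z, SZ)))))))
  step 14: S^6(Z)

Term B:
  start: add(mul(SSSZ, mul(Z, SSZ)), SZ)
  step 1: add(add(mul(Z, SSZ), mul(SSZ, mul(Z, SSZ))), SZ)
  step 2: add(add(Z, mul(SSZ, mul(Z, SSZ))), SZ)
  step 3: add(mul(SSZ, mul(Z, SSZ)), SZ)
  step 4: add(add(mul(Z, SSZ), mul(SZ, mul(Z, SSZ))), SZ)
  step 5: add(add(Z, mul(SZ, mul(Z, SSZ))), SZ)
  step 6: add(mul(SZ, mul(Z, SSZ)), SZ)
  step 7: add(add(mul(Z, SSZ), mul(Z, mul(Z, SSZ))), SZ)
  step 8: add(add(Z, mul(Z, mul(Z, SSZ))), SZ)
  step 9: add(mul(Z, mul(Z, SSZ)), SZ)
  step 10: add(Z, SZ)
  step 11: SZ

Answer: DIFFERENT — A ⇓ S^6(Z), B ⇓ SZ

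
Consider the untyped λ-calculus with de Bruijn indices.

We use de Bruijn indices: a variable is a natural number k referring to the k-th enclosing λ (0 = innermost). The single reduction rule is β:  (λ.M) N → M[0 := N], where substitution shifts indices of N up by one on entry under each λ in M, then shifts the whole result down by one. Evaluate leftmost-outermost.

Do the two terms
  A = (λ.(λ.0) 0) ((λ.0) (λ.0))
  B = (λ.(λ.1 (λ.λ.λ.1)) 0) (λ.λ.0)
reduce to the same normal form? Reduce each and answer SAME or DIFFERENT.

Term A:
  start: (λ.(λ.0) 0) ((λ.0) (λ.0))
  step 1: (λ.0) ((λ.0) (λ.0))
  step 2: (λ.0) (λ.0)
  step 3: λ.0

Term B:
  start: (λ.(λ.1 (λ.λ.λ.1)) 0) (λ.λ.0)
  step 1: (λ.(λ.λ.0) (λ.λ.λ.1)) (λ.λ.0)
  step 2: (λ.λ.0) (λ.λ.λ.1)
  step 3: λ.0

Answer: SAME — A ⇓ λ.0, B ⇓ λ.0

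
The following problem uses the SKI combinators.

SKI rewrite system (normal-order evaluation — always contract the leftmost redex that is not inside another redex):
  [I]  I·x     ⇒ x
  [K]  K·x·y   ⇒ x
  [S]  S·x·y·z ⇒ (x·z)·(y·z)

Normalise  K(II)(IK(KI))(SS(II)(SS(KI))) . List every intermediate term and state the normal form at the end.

  start: K(II)(IK(KI))(SS(II)(SS(KI)))
  →1  II(SS(II)(SS(KI)))
  →2  I(SS(II)(SS(KI)))
  →3  SS(II)(SS(KI))
  →4  S(SS(KI))(II(SS(KI)))
  →5  S(SS(KI))(I(SS(KI)))
  →6  S(SS(KI))(SS(KI))

Answer: normal form = S(SS(KI))(SS(KI))  (in 6 steps)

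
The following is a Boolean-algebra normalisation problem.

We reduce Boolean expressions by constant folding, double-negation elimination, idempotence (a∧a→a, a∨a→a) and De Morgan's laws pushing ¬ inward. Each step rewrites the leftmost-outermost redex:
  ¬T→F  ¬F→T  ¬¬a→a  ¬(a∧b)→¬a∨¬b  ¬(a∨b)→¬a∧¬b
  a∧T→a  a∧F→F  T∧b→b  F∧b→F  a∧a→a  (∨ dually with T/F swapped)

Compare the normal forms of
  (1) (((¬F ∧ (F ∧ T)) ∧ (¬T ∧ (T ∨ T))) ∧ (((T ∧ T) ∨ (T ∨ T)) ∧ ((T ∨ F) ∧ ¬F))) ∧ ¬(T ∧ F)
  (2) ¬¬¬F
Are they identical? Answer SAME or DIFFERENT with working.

Term A:
  start: (((¬F ∧ (F ∧ T)) ∧ (¬T ∧ (T ∨ T))) ∧ (((T ∧ T) ∨ (T ∨ T)) ∧ ((T ∨ F) ∧ ¬F))) ∧ ¬(T ∧ F)
  →1  (((T ∧ (F ∧ T)) ∧ (¬T ∧ (T ∨ T))) ∧ (((T ∧ T) ∨ (T ∨ T)) ∧ ((T ∨ F) ∧ ¬F))) ∧ ¬(T ∧ F)
  →2  (((F ∧ T) ∧ (¬T ∧ (T ∨ T))) ∧ (((T ∧ T) ∨ (T ∨ T)) ∧ ((T ∨ F) ∧ ¬F))) ∧ ¬(T ∧ F)
  →3  ((F ∧ (¬T ∧ (T ∨ T))) ∧ (((T ∧ T) ∨ (T ∨ T)) ∧ ((T ∨ F) ∧ ¬F))) ∧ ¬(T ∧ F)
  →4  (F ∧ (((T ∧ T) ∨ (T ∨ T)) ∧ ((T ∨ F) ∧ ¬F))) ∧ ¬(T ∧ F)
  →5  F ∧ ¬(T ∧ F)
  →6  F

Term B:
  start: ¬¬¬F
  →1  ¬F
  →2  T

Answer: DIFFERENT — A ⇓ F, B ⇓ T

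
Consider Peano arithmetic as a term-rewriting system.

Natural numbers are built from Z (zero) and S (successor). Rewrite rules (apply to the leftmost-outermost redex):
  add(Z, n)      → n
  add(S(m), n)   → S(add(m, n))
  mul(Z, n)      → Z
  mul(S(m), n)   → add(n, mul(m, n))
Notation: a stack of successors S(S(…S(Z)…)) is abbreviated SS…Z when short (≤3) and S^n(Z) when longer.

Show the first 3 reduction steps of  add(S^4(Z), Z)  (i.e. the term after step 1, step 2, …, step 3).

Answer: after 3 steps: S(S(S(add(SZ, Z))))

Working:
  start: add(S^4(Z), Z)
  [1] S(add(SSSZ, Z))
  [2] S(S(add(SSZ, Z)))
  [3] S(S(S(add(SZ, Z))))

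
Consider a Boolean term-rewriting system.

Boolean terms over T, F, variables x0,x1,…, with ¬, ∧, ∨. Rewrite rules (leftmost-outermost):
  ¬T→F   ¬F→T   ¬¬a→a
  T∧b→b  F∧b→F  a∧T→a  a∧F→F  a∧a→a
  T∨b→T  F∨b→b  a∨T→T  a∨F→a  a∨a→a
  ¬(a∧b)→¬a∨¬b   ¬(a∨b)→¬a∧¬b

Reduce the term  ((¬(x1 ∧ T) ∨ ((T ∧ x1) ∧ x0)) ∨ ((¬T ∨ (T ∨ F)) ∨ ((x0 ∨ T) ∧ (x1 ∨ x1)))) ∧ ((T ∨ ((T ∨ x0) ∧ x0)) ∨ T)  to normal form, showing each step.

Answer: normal form = T  (in 11 steps)

Derivation:
  start: ((¬(x1 ∧ T) ∨ ((T ∧ x1) ∧ x0)) ∨ ((¬T ∨ (T ∨ F)) ∨ ((x0 ∨ T) ∧ (x1 ∨ x1)))) ∧ ((T ∨ ((T ∨ x0) ∧ x0)) ∨ T)
  [1] (((¬x1 ∨ ¬T) ∨ ((T ∧ x1) ∧ x0)) ∨ ((¬T ∨ (T ∨ F)) ∨ ((x0 ∨ T) ∧ (x1 ∨ x1)))) ∧ ((T ∨ ((T ∨ x0) ∧ x0)) ∨ T)
  [2] (((¬x1 ∨ F) ∨ ((T ∧ x1) ∧ x0)) ∨ ((¬T ∨ (T ∨ F)) ∨ ((x0 ∨ T) ∧ (x1 ∨ x1)))) ∧ ((T ∨ ((T ∨ x0) ∧ x0)) ∨ T)
  [3] ((¬x1 ∨ ((T ∧ x1) ∧ x0)) ∨ ((¬T ∨ (T ∨ F)) ∨ ((x0 ∨ T) ∧ (x1 ∨ x1)))) ∧ ((T ∨ ((T ∨ x0) ∧ x0)) ∨ T)
  [4] ((¬x1 ∨ (x1 ∧ x0)) ∨ ((¬T ∨ (T ∨ F)) ∨ ((x0 ∨ T) ∧ (x1 ∨ x1)))) ∧ ((T ∨ ((T ∨ x0) ∧ x0)) ∨ T)
  [5] ((¬x1 ∨ (x1 ∧ x0)) ∨ ((F ∨ (T ∨ F)) ∨ ((x0 ∨ T) ∧ (x1 ∨ x1)))) ∧ ((T ∨ ((T ∨ x0) ∧ x0)) ∨ T)
  [6] ((¬x1 ∨ (x1 ∧ x0)) ∨ ((T ∨ F) ∨ ((x0 ∨ T) ∧ (x1 ∨ x1)))) ∧ ((T ∨ ((T ∨ x0) ∧ x0)) ∨ T)
  [7] ((¬x1 ∨ (x1 ∧ x0)) ∨ (T ∨ ((x0 ∨ T) ∧ (x1 ∨ x1)))) ∧ ((T ∨ ((T ∨ x0) ∧ x0)) ∨ T)
  [8] ((¬x1 ∨ (x1 ∧ x0)) ∨ T) ∧ ((T ∨ ((T ∨ x0) ∧ x0)) ∨ T)
  [9] T ∧ ((T ∨ ((T ∨ x0) ∧ x0)) ∨ T)
  [10] (T ∨ ((T ∨ x0) ∧ x0)) ∨ T
  [11] T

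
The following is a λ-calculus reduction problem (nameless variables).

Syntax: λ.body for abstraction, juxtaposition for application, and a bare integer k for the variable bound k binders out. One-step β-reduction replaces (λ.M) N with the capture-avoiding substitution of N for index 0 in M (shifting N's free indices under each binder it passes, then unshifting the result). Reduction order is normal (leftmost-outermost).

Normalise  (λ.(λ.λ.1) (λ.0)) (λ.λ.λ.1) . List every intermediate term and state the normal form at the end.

Answer: normal form = λ.λ.0  (in 2 steps)

Reduction:
  start: (λ.(λ.λ.1) (λ.0)) (λ.λ.λ.1)
  →1  (λ.λ.1) (λ.0)
  →2  λ.λ.0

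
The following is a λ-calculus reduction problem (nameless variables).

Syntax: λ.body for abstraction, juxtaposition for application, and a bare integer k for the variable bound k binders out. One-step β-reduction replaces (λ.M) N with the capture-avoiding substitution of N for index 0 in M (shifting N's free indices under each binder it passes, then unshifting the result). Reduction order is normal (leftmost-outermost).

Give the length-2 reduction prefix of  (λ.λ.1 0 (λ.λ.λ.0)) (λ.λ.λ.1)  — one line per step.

  start: (λ.λ.1 0 (λ.λ.λ.0)) (λ.λ.λ.1)
  step 1: λ.(λ.λ.λ.1) 0 (λ.λ.λ.0)
  step 2: λ.(λ.λ.1) (λ.λ.λ.0)

Answer: after 2 steps: λ.(λ.λ.1) (λ.λ.λ.0)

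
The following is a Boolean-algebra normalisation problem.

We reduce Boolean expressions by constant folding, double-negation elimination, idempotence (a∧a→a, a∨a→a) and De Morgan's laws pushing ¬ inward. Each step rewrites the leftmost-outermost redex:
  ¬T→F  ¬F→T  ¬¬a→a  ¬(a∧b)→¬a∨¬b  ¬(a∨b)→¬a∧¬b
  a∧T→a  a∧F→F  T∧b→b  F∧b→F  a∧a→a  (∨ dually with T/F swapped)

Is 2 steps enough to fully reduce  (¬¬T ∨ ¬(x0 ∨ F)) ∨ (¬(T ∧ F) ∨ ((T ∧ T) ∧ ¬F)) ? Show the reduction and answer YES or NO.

Answer: NO — after 2 steps the term is T ∨ (¬(T ∧ F) ∨ ((T ∧ T) ∧ ¬F)), not yet normal

Derivation:
  start: (¬¬T ∨ ¬(x0 ∨ F)) ∨ (¬(T ∧ F) ∨ ((T ∧ T) ∧ ¬F))
  step 1: (T ∨ ¬(x0 ∨ F)) ∨ (¬(T ∧ F) ∨ ((T ∧ T) ∧ ¬F))
  step 2: T ∨ (¬(T ∧ F) ∨ ((T ∧ T) ∧ ¬F))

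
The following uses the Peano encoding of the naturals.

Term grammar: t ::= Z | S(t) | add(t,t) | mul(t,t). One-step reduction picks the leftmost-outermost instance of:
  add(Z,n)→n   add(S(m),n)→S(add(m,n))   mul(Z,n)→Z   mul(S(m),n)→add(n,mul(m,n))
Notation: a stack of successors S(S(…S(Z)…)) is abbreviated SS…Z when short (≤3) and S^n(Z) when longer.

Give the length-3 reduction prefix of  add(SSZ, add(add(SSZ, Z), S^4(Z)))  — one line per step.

  start: add(SSZ, add(add(SSZ, Z), S^4(Z)))
  step 1: S(add(SZ, add(add(SSZ, Z), S^4(Z))))
  step 2: S(S(add(Z, add(add(SSZ, Z), S^4(Z)))))
  step 3: S(S(add(add(SSZ, Z), S^4(Z))))

Answer: after 3 steps: S(S(add(add(SSZ, Z), S^4(Z))))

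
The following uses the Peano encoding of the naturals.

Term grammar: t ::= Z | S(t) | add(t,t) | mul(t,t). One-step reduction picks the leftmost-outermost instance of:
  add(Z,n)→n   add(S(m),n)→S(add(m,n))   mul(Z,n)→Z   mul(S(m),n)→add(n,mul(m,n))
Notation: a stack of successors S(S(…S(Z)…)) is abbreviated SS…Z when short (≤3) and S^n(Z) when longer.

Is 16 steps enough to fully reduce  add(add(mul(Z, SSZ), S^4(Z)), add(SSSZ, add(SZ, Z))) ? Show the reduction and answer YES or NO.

  start: add(add(mul(Z, SSZ), S^4(Z)), add(SSSZ, add(SZ, Z)))
  [1] add(add(Z, S^4(Z)), add(SSSZ, add(SZ, Z)))
  [2] add(S^4(Z), add(SSSZ, add(SZ, Z)))
  [3] S(add(SSSZ, add(SSSZ, add(SZ, Z))))
  [4] S(S(add(SSZ, add(SSSZ, add(SZ, Z)))))
  [5] S(S(S(add(SZ, add(SSSZ, add(SZ, Z))))))
  [6] S(S(S(S(add(Z, add(SSSZ, add(SZ, Z)))))))
  [7] S(S(S(S(add(SSSZ, add(SZ, Z))))))
  [8] S(S(S(S(S(add(SSZ, add(SZ, Z)))))))
  [9] S(S(S(S(S(S(add(SZ, add(SZ, Z))))))))
  [10] S(S(S(S(S(S(S(add(Z, add(SZ, Z)))))))))
  [11] S(S(S(S(S(S(S(add(SZ, Z))))))))
  [12] S(S(S(S(S(S(S(S(add(Z, Z)))))))))
  [13] S^8(Z)

Answer: YES — reaches normal form S^8(Z) in 13 ≤ 16 steps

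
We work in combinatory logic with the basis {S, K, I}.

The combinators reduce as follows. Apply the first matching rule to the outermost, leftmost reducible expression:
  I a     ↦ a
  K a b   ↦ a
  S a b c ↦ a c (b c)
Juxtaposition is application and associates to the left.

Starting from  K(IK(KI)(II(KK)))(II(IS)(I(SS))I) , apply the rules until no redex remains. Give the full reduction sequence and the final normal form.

  start: K(IK(KI)(II(KK)))(II(IS)(I(SS))I)
  →1  IK(KI)(II(KK))
  →2  K(KI)(II(KK))
  →3  KI

Answer: normal form = KI  (in 3 steps)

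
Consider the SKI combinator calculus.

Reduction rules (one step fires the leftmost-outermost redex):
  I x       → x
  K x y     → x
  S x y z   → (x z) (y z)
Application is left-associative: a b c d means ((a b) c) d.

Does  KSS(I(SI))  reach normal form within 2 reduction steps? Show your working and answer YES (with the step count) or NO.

Answer: YES — reaches normal form S(SI) in 2 ≤ 2 steps

Derivation:
  start: KSS(I(SI))
  step 1: S(I(SI))
  step 2: S(SI)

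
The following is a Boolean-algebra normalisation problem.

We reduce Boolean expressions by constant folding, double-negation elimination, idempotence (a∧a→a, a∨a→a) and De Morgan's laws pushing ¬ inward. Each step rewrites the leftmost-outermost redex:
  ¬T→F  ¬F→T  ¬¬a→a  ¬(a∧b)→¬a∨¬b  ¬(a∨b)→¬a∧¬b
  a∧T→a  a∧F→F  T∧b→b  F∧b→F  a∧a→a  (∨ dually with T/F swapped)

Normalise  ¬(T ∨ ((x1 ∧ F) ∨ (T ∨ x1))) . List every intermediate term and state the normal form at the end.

  start: ¬(T ∨ ((x1 ∧ F) ∨ (T ∨ x1)))
  →1  ¬T ∧ ¬((x1 ∧ F) ∨ (T ∨ x1))
  →2  F ∧ ¬((x1 ∧ F) ∨ (T ∨ x1))
  →3  F

Answer: normal form = F  (in 3 steps)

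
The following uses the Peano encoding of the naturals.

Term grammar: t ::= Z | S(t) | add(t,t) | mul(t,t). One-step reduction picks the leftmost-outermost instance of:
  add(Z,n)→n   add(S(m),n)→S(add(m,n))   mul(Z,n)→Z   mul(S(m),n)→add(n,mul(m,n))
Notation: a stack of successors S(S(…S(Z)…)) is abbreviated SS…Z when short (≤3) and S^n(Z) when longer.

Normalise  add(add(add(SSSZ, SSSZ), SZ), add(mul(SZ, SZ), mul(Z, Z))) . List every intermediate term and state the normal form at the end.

  start: add(add(add(SSSZ, SSSZ), SZ), add(mul(SZ, SZ), mul(Z, Z)))
  step 1: add(add(S(add(SSZ, SSSZ)), SZ), add(mul(SZ, SZ), mul(Z, Z)))
  step 2: add(S(add(add(SSZ, SSSZ), SZ)), add(mul(SZ, SZ), mul(Z, Z)))
  step 3: S(add(add(add(SSZ, SSSZ), SZ), add(mul(SZ, SZ), mul(Z, Z))))
  step 4: S(add(add(S(add(SZ, SSSZ)), SZ), add(mul(SZ, SZ), mul(Z, Z))))
  step 5: S(add(S(add(add(SZ, SSSZ), SZ)), add(mul(SZ, SZ), mul(Z, Z))))
  step 6: S(S(add(add(add(SZ, SSSZ), SZ), add(mul(SZ, SZ), mul(Z, Z)))))
  step 7: S(S(add(add(S(add(Z, SSSZ)), SZ), add(mul(SZ, SZ), mul(Z, Z)))))
  step 8: S(S(add(S(add(add(Z, SSSZ), SZ)), add(mul(SZ, SZ), mul(Z, Z)))))
  step 9: S(S(S(add(add(add(Z, SSSZ), SZ), add(mul(SZ, SZ), mul(Z, Z))))))
  step 10: S(S(S(add(add(SSSZ, SZ), add(mul(SZ, SZ), mul(Z, Z))))))
  step 11: S(S(S(add(S(add(SSZ, SZ)), add(mul(SZ, SZ), mul(Z, Z))))))
  step 12: S(S(S(S(add(add(SSZ, SZ), add(mul(SZ, SZ), mul(Z, Z)))))))
  step 13: S(S(S(S(add(S(add(SZ, SZ)), add(mul(SZ, SZ), mul(Z, Z)))))))
  step 14: S(S(S(S(S(add(add(SZ, SZ), add(mul(SZ, SZ), mul(Z, Z))))))))
  step 15: S(S(S(S(S(add(S(add(Z, SZ)), add(mul(SZ, SZ), mul(Z, Z))))))))
  step 16: S(S(S(S(S(S(add(add(Z, SZ), add(mul(SZ, SZ), mul(Z, Z)))))))))
  step 17: S(S(S(S(S(S(add(SZ, add(mul(SZ, SZ), mul(Z, Z)))))))))
  step 18: S(S(S(S(S(S(S(add(Z, add(mul(SZ, SZ), mul(Z, Z))))))))))
  step 19: S(S(S(S(S(S(S(add(mul(SZ, SZ), mul(Z, Z)))))))))
  step 20: S(S(S(S(S(S(S(add(add(SZ, mul(Z, SZ)), mul(Z, Z)))))))))
  step 21: S(S(S(S(S(S(S(add(S(add(Z, mul(Z, SZ))), mul(Z, Z)))))))))
  step 22: S(S(S(S(S(S(S(S(add(add(Z, mul(Z, SZ)), mul(Z, Z))))))))))
  step 23: S(S(S(S(S(S(S(S(add(mul(Z, SZ), mul(Z, Z))))))))))
  step 24: S(S(S(S(S(S(S(S(add(Z, mul(Z, Z))))))))))
  step 25: S(S(S(S(S(S(S(S(mul(Z, Z)))))))))
  step 26: S^8(Z)

Answer: normal form = S^8(Z)  (in 26 steps)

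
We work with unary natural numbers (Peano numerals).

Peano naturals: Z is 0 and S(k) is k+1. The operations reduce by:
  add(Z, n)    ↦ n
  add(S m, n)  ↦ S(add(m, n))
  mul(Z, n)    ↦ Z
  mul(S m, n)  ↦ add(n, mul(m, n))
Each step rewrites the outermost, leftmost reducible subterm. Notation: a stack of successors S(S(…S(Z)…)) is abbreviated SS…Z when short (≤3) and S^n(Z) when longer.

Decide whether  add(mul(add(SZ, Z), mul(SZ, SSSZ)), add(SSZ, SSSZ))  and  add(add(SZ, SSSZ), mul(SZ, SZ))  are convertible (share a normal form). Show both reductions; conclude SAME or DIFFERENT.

Answer: DIFFERENT — A ⇓ S^8(Z), B ⇓ S^5(Z)

Reduction:
Term A:
  start: add(mul(add(SZ, Z), mul(SZ, SSSZ)), add(SSZ, SSSZ))
  [1] add(mul(S(add(Z, Z)), mul(SZ, SSSZ)), add(SSZ, SSSZ))
  [2] add(add(mul(SZ, SSSZ), mul(add(Z, Z), mul(SZ, SSSZ))), add(SSZ, SSSZ))
  [3] add(add(add(SSSZ, mul(Z, SSSZ)), mul(add(Z, Z), mul(SZ, SSSZ))), add(SSZ, SSSZ))
  [4] add(add(S(add(SSZ, mul(Z, SSSZ))), mul(add(Z, Z), mul(SZ, SSSZ))), add(SSZ, SSSZ))
  [5] add(S(add(add(SSZ, mul(Z, SSSZ)), mul(add(Z, Z), mul(SZ, SSSZ)))), add(SSZ, SSSZ))
  [6] S(add(add(add(SSZ, mul(Z, SSSZ)), mul(add(Z, Z), mul(SZ, SSSZ))), add(SSZ, SSSZ)))
  [7] S(add(add(S(add(SZ, mul(Z, SSSZ))), mul(add(Z, Z), mul(SZ, SSSZ))), add(SSZ, SSSZ)))
  [8] S(add(S(add(add(SZ, mul(Z, SSSZ)), mul(add(Z, Z), mul(SZ, SSSZ)))), add(SSZ, SSSZ)))
  [9] S(S(add(add(add(SZ, mul(Z, SSSZ)), mul(add(Z, Z), mul(SZ, SSSZ))), add(SSZ, SSSZ))))
  [10] S(S(add(add(S(add(Z, mul(Z, SSSZ))), mul(add(Z, Z), mul(SZ, SSSZ))), add(SSZ, SSSZ))))
  [11] S(S(add(S(add(add(Z, mul(Z, SSSZ)), mul(add(Z, Z), mul(SZ, SSSZ)))), add(SSZ, SSSZ))))
  [12] S(S(S(add(add(add(Z, mul(Z, SSSZ)), mul(add(Z, Z), mul(SZ, SSSZ))), add(SSZ, SSSZ)))))
  [13] S(S(S(add(add(mul(Z, SSSZ), mul(add(Z, Z), mul(SZ, SSSZ))), add(SSZ, SSSZ)))))
  [14] S(S(S(add(add(Z, mul(add(Z, Z), mul(SZ, SSSZ))), add(SSZ, SSSZ)))))
  [15] S(S(S(add(mul(add(Z, Z), mul(SZ, SSSZ)), add(SSZ, SSSZ)))))
  [16] S(S(S(add(mul(Z, mul(SZ, SSSZ)), add(SSZ, SSSZ)))))
  [17] S(S(S(add(Z, add(SSZ, SSSZ)))))
  [18] S(S(S(add(SSZ, SSSZ))))
  [19] S(S(S(S(add(SZ, SSSZ)))))
  [20] S(S(S(S(S(add(Z, SSSZ))))))
  [21] S^8(Z)

Term B:
  start: add(add(SZ, SSSZ), mul(SZ, SZ))
  [1] add(S(add(Z, SSSZ)), mul(SZ, SZ))
  [2] S(add(add(Z, SSSZ), mul(SZ, SZ)))
  [3] S(add(SSSZ, mul(SZ, SZ)))
  [4] S(S(add(SSZ, mul(SZ, SZ))))
  [5] S(S(S(add(SZ, mul(SZ, SZ)))))
  [6] S(S(S(S(add(Z, mul(SZ, SZ))))))
  [7] S(S(S(S(mul(SZ, SZ)))))
  [8] S(S(S(S(add(SZ, mul(Z, SZ))))))
  [9] S(S(S(S(S(add(Z, mul(Z, SZ)))))))
  [10] S(S(S(S(S(mul(Z, SZ))))))
  [11] S^5(Z)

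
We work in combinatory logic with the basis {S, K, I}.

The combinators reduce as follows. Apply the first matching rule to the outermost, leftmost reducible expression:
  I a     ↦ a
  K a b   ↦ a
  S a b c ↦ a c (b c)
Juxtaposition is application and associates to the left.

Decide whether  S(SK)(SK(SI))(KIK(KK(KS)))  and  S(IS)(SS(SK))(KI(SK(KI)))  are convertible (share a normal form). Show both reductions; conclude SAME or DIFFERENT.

Answer: DIFFERENT — A ⇓ K, B ⇓ SI(SI(SKI))

Reduction:
Term A:
  start: S(SK)(SK(SI))(KIK(KK(KS)))
  →1  SK(KIK(KK(KS)))(SK(SI)(KIK(KK(KS))))
  →2  K(SK(SI)(KIK(KK(KS))))(KIK(KK(KS))(SK(SI)(KIK(KK(KS)))))
  →3  SK(SI)(KIK(KK(KS)))
  →4  K(KIK(KK(KS)))(SI(KIK(KK(KS))))
  →5  KIK(KK(KS))
  →6  I(KK(KS))
  →7  KK(KS)
  →8  K

Term B:
  start: S(IS)(SS(SK))(KI(SK(KI)))
  →1  IS(KI(SK(KI)))(SS(SK)(KI(SK(KI))))
  →2  S(KI(SK(KI)))(SS(SK)(KI(SK(KI))))
  →3  SI(SS(SK)(KI(SK(KI))))
  →4  SI(S(KI(SK(KI)))(SK(KI(SK(KI)))))
  →5  SI(SI(SK(KI(SK(KI)))))
  →6  SI(SI(SKI))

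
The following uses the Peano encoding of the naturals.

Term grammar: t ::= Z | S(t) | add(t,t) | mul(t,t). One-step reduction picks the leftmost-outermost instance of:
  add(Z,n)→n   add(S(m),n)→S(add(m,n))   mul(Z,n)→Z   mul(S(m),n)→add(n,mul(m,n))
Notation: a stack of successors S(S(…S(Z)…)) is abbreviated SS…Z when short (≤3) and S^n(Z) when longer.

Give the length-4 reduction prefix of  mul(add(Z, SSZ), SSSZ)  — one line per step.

Answer: after 4 steps: S(S(add(SZ, mul(SZ, SSSZ))))

Derivation:
  start: mul(add(Z, SSZ), SSSZ)
  [1] mul(SSZ, SSSZ)
  [2] add(SSSZ, mul(SZ, SSSZ))
  [3] S(add(SSZ, mul(SZ, SSSZ)))
  [4] S(S(add(SZ, mul(SZ, SSSZ))))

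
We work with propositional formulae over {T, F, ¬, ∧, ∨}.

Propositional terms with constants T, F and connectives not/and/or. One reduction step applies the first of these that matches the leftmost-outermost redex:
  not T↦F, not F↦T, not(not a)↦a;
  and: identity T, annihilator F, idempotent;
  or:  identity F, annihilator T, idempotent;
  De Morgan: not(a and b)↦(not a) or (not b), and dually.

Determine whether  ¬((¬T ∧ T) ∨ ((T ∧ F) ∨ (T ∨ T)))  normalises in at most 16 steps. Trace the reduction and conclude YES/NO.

  start: ¬((¬T ∧ T) ∨ ((T ∧ F) ∨ (T ∨ T)))
  →1  ¬(¬T ∧ T) ∧ ¬((T ∧ F) ∨ (T ∨ T))
  →2  (¬¬T ∨ ¬T) ∧ ¬((T ∧ F) ∨ (T ∨ T))
  →3  (T ∨ ¬T) ∧ ¬((T ∧ F) ∨ (T ∨ T))
  →4  T ∧ ¬((T ∧ F) ∨ (T ∨ T))
  →5  ¬((T ∧ F) ∨ (T ∨ T))
  →6  ¬(T ∧ F) ∧ ¬(T ∨ T)
  →7  (¬T ∨ ¬F) ∧ ¬(T ∨ T)
  →8  (F ∨ ¬F) ∧ ¬(T ∨ T)
  →9  ¬F ∧ ¬(T ∨ T)
  →10  T ∧ ¬(T ∨ T)
  →11  ¬(T ∨ T)
  →12  ¬T ∧ ¬T
  →13  ¬T
  →14  F

Answer: YES — reaches normal form F in 14 ≤ 16 steps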